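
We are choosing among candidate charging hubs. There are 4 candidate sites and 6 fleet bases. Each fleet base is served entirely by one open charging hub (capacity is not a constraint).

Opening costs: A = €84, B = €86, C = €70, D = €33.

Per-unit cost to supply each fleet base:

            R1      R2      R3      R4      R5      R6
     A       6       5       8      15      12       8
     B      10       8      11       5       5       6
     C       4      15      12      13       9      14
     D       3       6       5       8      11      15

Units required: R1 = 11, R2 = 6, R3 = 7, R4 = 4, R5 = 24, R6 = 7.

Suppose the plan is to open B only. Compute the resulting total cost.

Each fleet base is assigned to its cheapest site among the open ones.
{B}: R1→B 10·11=110, R2→B 8·6=48, R3→B 11·7=77, R4→B 5·4=20, R5→B 5·24=120, R6→B 6·7=42. Service 417; fixed 86; total 503.

Total cost: 503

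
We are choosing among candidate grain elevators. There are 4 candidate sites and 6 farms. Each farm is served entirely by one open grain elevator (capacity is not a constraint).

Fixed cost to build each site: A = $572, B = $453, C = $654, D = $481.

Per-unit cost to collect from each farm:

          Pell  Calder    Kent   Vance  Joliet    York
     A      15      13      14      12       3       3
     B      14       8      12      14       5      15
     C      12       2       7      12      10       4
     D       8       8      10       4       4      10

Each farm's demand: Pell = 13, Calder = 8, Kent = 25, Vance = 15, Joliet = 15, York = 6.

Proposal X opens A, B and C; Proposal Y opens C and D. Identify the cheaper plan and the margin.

Proposal X: {A, B, C}: Pell→C 12·13=156, Calder→C 2·8=16, Kent→C 7·25=175, Vance→A 12·15=180, Joliet→A 3·15=45, York→A 3·6=18. Service 590; fixed 1679; total 2269.
Proposal Y: {C, D}: Pell→D 8·13=104, Calder→C 2·8=16, Kent→C 7·25=175, Vance→D 4·15=60, Joliet→D 4·15=60, York→C 4·6=24. Service 439; fixed 1135; total 1574.
Difference: |2269 − 1574| = 695.

Proposal Y is cheaper by 695.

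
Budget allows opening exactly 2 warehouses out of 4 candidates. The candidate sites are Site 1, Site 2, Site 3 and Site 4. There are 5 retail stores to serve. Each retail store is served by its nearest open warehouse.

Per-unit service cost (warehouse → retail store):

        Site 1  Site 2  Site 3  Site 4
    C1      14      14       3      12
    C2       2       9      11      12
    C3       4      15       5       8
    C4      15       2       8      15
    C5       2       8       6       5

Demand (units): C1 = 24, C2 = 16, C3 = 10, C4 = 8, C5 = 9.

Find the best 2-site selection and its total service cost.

With exactly 2 open, each retail store uses its cheapest among the chosen.
{Site 1, Site 3}: C1→Site 3 3·24=72, C2→Site 1 2·16=32, C3→Site 1 4·10=40, C4→Site 3 8·8=64, C5→Site 1 2·9=18. Service cost 226.
{Site 2, Site 3}: service cost 336
{Site 3, Site 4}: service cost 407
Among all 6 size-2 choices, {Site 1, Site 3} is lowest.

Choose Site 1 and Site 3; total service cost 226.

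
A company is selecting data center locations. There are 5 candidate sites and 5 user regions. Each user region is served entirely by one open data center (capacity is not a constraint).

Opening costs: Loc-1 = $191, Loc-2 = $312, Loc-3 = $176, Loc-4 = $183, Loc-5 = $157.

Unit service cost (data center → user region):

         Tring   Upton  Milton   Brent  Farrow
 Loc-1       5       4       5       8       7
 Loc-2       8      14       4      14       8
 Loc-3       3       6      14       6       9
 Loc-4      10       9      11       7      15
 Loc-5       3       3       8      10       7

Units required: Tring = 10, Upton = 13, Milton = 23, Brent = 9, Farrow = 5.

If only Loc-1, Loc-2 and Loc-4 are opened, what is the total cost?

Total cost: 978

Each user region is assigned to its cheapest site among the open ones.
{Loc-1, Loc-2, Loc-4}: Tring→Loc-1 5·10=50, Upton→Loc-1 4·13=52, Milton→Loc-2 4·23=92, Brent→Loc-4 7·9=63, Farrow→Loc-1 7·5=35. Service 292; fixed 686; total 978.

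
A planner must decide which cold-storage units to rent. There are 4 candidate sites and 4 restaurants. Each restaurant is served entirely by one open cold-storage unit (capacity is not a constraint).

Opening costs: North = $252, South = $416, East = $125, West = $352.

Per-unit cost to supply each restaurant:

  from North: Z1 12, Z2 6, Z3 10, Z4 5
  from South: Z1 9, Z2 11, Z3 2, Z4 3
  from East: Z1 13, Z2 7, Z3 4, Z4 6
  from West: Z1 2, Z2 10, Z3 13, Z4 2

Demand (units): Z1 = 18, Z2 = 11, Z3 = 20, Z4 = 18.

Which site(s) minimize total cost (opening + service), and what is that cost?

For any fixed open set, each restaurant goes to its cheapest open site; total = fixed + service.
{East}: Z1→East 13·18=234, Z2→East 7·11=77, Z3→East 4·20=80, Z4→East 6·18=108. Service 499; fixed 125; total 624.
{East, West}: service 229 + fixed 477 = 706
{South}: service 377 + fixed 416 = 793
{North, South, East, West}: Z1→West 2·18=36, Z2→North 6·11=66, Z3→South 2·20=40, Z4→West 2·18=36. Service 178; fixed 1145; total 1323.
No other subset beats 624.

Open East only; minimum total cost 624.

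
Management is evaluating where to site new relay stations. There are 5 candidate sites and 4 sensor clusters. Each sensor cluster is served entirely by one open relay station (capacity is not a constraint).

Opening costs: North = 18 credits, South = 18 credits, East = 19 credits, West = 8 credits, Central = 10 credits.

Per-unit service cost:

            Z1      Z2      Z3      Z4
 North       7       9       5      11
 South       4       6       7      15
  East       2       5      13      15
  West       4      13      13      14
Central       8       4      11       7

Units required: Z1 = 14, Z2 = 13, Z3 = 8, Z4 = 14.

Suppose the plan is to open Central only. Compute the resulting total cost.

Total cost: 360

Each sensor cluster is assigned to its cheapest site among the open ones.
{Central}: Z1→Central 8·14=112, Z2→Central 4·13=52, Z3→Central 11·8=88, Z4→Central 7·14=98. Service 350; fixed 10; total 360.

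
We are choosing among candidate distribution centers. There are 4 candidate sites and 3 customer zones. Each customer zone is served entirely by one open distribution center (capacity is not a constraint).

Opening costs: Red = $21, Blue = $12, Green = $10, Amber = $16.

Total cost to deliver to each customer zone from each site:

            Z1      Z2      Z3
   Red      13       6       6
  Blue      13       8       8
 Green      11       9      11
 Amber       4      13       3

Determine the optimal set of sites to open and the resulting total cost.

Open Amber only; minimum total cost 36.

For any fixed open set, each customer zone goes to its cheapest open site; total = fixed + service.
{Amber}: Z1→Amber 4, Z2→Amber 13, Z3→Amber 3. Service 20; fixed 16; total 36.
{Blue}: service 29 + fixed 12 = 41
{Green}: service 31 + fixed 10 = 41
{Red, Blue, Green, Amber}: Z1→Amber 4, Z2→Red 6, Z3→Amber 3. Service 13; fixed 59; total 72.
No other subset beats 36.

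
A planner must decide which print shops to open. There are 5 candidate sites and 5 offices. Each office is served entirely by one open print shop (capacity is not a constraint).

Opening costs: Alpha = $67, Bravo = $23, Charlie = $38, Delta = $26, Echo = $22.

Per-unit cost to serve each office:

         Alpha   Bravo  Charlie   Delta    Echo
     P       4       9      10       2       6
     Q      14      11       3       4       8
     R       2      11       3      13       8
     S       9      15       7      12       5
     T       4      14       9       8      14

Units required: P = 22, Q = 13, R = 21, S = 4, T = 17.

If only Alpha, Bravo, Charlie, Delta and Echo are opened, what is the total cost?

Each office is assigned to its cheapest site among the open ones.
{Alpha, Bravo, Charlie, Delta, Echo}: P→Delta 2·22=44, Q→Charlie 3·13=39, R→Alpha 2·21=42, S→Echo 5·4=20, T→Alpha 4·17=68. Service 213; fixed 176; total 389.

Total cost: 389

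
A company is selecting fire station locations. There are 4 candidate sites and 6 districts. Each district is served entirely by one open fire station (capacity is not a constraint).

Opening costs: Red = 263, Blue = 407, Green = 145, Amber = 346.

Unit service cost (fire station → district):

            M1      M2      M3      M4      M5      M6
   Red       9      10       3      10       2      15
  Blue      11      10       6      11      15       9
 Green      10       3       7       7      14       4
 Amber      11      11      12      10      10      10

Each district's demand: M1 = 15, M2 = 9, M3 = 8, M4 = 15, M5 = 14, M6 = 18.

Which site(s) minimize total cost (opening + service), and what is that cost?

Open Green only; minimum total cost 751.

For any fixed open set, each district goes to its cheapest open site; total = fixed + service.
{Green}: M1→Green 10·15=150, M2→Green 3·9=27, M3→Green 7·8=56, M4→Green 7·15=105, M5→Green 14·14=196, M6→Green 4·18=72. Service 606; fixed 145; total 751.
{Red, Green}: M1→Red 9·15=135, M2→Green 3·9=27, M3→Red 3·8=24, M4→Green 7·15=105, M5→Red 2·14=28, M6→Green 4·18=72. Service 391; fixed 408; total 799.
{Red}: M1→Red 9·15=135, M2→Red 10·9=90, M3→Red 3·8=24, M4→Red 10·15=150, M5→Red 2·14=28, M6→Red 15·18=270. Service 697; fixed 263; total 960.
{Red, Blue, Green, Amber}: service 391 + fixed 1161 = 1552
No other subset beats 751.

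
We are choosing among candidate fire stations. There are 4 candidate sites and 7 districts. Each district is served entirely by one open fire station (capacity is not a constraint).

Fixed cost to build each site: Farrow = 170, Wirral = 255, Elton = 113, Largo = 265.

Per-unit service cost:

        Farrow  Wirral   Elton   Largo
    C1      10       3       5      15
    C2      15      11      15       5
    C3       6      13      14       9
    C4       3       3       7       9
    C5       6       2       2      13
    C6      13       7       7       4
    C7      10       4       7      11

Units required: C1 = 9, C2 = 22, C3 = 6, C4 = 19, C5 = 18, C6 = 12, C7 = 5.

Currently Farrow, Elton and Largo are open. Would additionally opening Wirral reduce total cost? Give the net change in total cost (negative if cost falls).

No — net change +222 (cost rises by 222).

Current service cost with {Farrow, Elton, Largo}: 367.
Adding Wirral: each district re-picks its cheapest; new service cost 334, saving 33.
Extra fixed cost: 255. Net change = 255 − 33 = 222.
(Totals: 915 → 1137.)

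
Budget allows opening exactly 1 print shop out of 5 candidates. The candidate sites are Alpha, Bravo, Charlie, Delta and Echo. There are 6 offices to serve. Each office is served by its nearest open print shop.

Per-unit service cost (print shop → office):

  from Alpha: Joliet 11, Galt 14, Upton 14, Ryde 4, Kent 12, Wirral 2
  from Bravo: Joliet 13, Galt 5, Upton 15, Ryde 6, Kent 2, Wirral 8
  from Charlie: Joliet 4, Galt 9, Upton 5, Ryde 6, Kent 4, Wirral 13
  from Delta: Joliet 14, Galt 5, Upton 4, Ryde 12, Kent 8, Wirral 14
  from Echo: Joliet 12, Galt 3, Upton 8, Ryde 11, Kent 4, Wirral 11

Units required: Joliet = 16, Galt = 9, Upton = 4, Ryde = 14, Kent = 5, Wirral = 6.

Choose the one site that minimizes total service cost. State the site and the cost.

Choose Charlie only; total service cost 347.

With exactly 1 open, each office uses its cheapest among the chosen.
{Charlie}: Joliet→Charlie 4·16=64, Galt→Charlie 9·9=81, Upton→Charlie 5·4=20, Ryde→Charlie 6·14=84, Kent→Charlie 4·5=20, Wirral→Charlie 13·6=78. Service cost 347.
{Bravo}: service cost 455
{Alpha}: service cost 486
Among all 5 size-1 choices, {Charlie} is lowest.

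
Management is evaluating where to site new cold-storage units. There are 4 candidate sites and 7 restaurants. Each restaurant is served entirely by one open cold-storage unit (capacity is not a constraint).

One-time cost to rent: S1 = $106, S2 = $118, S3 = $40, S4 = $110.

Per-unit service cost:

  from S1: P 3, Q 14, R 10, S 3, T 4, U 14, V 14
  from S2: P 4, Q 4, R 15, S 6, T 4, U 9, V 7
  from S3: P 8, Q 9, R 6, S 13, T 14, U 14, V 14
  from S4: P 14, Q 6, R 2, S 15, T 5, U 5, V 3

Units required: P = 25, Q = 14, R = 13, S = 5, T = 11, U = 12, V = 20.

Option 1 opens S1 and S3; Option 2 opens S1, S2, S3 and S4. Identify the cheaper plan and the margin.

Option 1: {S1, S3}: P→S1 3·25=75, Q→S3 9·14=126, R→S3 6·13=78, S→S1 3·5=15, T→S1 4·11=44, U→S1 14·12=168, V→S1 14·20=280. Service 786; fixed 146; total 932.
Option 2: {S1, S2, S3, S4}: P→S1 3·25=75, Q→S2 4·14=56, R→S4 2·13=26, S→S1 3·5=15, T→S1 4·11=44, U→S4 5·12=60, V→S4 3·20=60. Service 336; fixed 374; total 710.
Difference: |932 − 710| = 222.

Option 2 is cheaper by 222.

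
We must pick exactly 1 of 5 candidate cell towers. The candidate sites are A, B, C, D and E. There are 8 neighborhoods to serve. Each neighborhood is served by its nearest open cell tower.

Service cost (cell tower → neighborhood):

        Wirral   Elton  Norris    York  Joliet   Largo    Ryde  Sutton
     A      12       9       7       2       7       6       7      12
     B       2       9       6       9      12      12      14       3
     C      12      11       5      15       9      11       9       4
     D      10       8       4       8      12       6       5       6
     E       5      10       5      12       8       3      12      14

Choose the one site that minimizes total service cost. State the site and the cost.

Choose D only; total service cost 59.

With exactly 1 open, each neighborhood uses its cheapest among the chosen.
{D}: Wirral→D 10, Elton→D 8, Norris→D 4, York→D 8, Joliet→D 12, Largo→D 6, Ryde→D 5, Sutton→D 6. Service cost 59.
{A}: service cost 62
{B}: service cost 67
Among all 5 size-1 choices, {D} is lowest.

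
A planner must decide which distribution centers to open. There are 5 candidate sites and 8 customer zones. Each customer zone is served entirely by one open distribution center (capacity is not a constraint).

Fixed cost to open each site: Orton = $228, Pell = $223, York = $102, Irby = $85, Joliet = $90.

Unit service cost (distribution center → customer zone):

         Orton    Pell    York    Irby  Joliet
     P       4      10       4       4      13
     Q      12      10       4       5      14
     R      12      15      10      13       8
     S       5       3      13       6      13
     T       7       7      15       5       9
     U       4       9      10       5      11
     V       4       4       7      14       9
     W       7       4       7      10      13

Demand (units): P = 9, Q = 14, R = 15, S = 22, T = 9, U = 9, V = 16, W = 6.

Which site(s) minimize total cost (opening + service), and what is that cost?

For any fixed open set, each customer zone goes to its cheapest open site; total = fixed + service.
{York, Irby}: P→York 4·9=36, Q→York 4·14=56, R→York 10·15=150, S→Irby 6·22=132, T→Irby 5·9=45, U→Irby 5·9=45, V→York 7·16=112, W→York 7·6=42. Service 618; fixed 187; total 805.
{Irby, Joliet}: P→Irby 4·9=36, Q→Irby 5·14=70, R→Joliet 8·15=120, S→Irby 6·22=132, T→Irby 5·9=45, U→Irby 5·9=45, V→Joliet 9·16=144, W→Irby 10·6=60. Service 652; fixed 175; total 827.
{Pell, Irby}: P→Irby 4·9=36, Q→Irby 5·14=70, R→Irby 13·15=195, S→Pell 3·22=66, T→Irby 5·9=45, U→Irby 5·9=45, V→Pell 4·16=64, W→Pell 4·6=24. Service 545; fixed 308; total 853.
{Orton, Pell, York, Irby, Joliet}: P→Orton 4·9=36, Q→York 4·14=56, R→Joliet 8·15=120, S→Pell 3·22=66, T→Irby 5·9=45, U→Orton 4·9=36, V→Orton 4·16=64, W→Pell 4·6=24. Service 447; fixed 728; total 1175.
No other subset beats 805.

Open York and Irby; minimum total cost 805.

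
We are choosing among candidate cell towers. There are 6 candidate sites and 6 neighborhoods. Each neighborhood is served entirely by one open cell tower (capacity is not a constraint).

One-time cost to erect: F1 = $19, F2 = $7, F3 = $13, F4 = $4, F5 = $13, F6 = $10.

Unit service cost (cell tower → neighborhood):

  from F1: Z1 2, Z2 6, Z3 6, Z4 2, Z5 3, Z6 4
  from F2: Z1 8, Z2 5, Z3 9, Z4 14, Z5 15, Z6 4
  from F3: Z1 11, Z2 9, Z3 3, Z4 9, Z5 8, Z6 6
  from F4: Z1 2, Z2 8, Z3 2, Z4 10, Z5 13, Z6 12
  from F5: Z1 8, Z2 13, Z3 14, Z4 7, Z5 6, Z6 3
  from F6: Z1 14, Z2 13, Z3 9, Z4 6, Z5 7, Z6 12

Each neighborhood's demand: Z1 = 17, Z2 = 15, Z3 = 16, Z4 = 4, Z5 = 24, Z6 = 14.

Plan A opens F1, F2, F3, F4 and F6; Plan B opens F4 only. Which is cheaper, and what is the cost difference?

Plan A is cheaper by 380.

Plan A: {F1, F2, F3, F4, F6}: Z1→F1 2·17=34, Z2→F2 5·15=75, Z3→F4 2·16=32, Z4→F1 2·4=8, Z5→F1 3·24=72, Z6→F1 4·14=56. Service 277; fixed 53; total 330.
Plan B: {F4}: Z1→F4 2·17=34, Z2→F4 8·15=120, Z3→F4 2·16=32, Z4→F4 10·4=40, Z5→F4 13·24=312, Z6→F4 12·14=168. Service 706; fixed 4; total 710.
Difference: |330 − 710| = 380.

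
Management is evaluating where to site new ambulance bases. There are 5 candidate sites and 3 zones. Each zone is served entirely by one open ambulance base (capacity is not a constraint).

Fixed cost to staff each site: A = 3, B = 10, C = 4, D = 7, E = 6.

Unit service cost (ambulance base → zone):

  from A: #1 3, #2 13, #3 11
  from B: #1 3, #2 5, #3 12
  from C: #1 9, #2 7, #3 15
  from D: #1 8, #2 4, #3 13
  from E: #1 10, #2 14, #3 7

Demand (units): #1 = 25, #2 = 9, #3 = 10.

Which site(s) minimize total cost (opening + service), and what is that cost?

Open A, D and E; minimum total cost 197.

For any fixed open set, each zone goes to its cheapest open site; total = fixed + service.
{A, D, E}: #1→A 3·25=75, #2→D 4·9=36, #3→E 7·10=70. Service 181; fixed 16; total 197.
{A, C, D, E}: #1→A 3·25=75, #2→D 4·9=36, #3→E 7·10=70. Service 181; fixed 20; total 201.
{B, D, E}: service 181 + fixed 23 = 204
{A, B, C, D, E}: service 181 + fixed 30 = 211
No other subset beats 197.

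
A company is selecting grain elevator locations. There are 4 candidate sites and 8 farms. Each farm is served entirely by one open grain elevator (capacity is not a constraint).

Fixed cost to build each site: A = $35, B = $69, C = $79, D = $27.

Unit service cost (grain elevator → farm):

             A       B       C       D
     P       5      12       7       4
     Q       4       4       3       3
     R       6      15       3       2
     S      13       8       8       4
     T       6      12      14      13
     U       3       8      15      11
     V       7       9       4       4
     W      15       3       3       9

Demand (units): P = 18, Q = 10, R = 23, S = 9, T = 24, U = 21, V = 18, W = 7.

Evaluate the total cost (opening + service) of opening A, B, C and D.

Each farm is assigned to its cheapest site among the open ones.
{A, B, C, D}: P→D 4·18=72, Q→C 3·10=30, R→D 2·23=46, S→D 4·9=36, T→A 6·24=144, U→A 3·21=63, V→C 4·18=72, W→B 3·7=21. Service 484; fixed 210; total 694.

Total cost: 694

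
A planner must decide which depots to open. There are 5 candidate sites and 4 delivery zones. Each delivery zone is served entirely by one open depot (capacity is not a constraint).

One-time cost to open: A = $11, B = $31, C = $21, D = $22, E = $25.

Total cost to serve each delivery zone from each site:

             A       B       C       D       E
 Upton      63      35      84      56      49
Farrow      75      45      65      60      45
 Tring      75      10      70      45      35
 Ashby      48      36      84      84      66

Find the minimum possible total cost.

Minimum total cost: 157

For any fixed open set, each delivery zone goes to its cheapest open site; total = fixed + service.
{B}: Upton→B 35, Farrow→B 45, Tring→B 10, Ashby→B 36. Service 126; fixed 31; total 157.
{A, B}: service 126 + fixed 42 = 168
{B, C}: service 126 + fixed 52 = 178
{A, B, C, D, E}: Upton→B 35, Farrow→B 45, Tring→B 10, Ashby→B 36. Service 126; fixed 110; total 236.
No other subset beats 157.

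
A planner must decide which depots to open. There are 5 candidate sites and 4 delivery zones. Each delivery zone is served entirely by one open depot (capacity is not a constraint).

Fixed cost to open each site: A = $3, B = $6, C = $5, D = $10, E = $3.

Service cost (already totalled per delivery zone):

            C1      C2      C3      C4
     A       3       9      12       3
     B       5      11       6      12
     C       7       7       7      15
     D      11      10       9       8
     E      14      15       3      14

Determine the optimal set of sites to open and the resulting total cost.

For any fixed open set, each delivery zone goes to its cheapest open site; total = fixed + service.
{A, E}: C1→A 3, C2→A 9, C3→E 3, C4→A 3. Service 18; fixed 6; total 24.
{A, C, E}: service 16 + fixed 11 = 27
{A, C}: service 20 + fixed 8 = 28
{A, B, C, D, E}: service 16 + fixed 27 = 43
No other subset beats 24.

Open A and E; minimum total cost 24.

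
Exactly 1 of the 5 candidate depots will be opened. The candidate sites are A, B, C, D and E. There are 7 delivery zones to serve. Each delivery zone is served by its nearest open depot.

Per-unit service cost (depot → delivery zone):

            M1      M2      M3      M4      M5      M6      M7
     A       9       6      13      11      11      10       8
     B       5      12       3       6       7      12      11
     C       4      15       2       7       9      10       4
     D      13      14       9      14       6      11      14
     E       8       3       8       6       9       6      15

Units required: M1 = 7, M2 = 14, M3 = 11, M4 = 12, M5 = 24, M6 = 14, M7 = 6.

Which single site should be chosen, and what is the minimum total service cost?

With exactly 1 open, each delivery zone uses its cheapest among the chosen.
{E}: M1→E 8·7=56, M2→E 3·14=42, M3→E 8·11=88, M4→E 6·12=72, M5→E 9·24=216, M6→E 6·14=84, M7→E 15·6=90. Service cost 648.
{B}: service cost 710
{C}: service cost 724
Among all 5 size-1 choices, {E} is lowest.

Choose E only; total service cost 648.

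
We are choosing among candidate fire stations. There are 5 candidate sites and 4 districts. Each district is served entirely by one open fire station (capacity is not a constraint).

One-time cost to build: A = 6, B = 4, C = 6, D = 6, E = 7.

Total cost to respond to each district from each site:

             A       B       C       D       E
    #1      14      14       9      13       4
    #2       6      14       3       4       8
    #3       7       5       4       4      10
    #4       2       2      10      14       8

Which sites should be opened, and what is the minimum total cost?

For any fixed open set, each district goes to its cheapest open site; total = fixed + service.
{B, C}: #1→C 9, #2→C 3, #3→C 4, #4→B 2. Service 18; fixed 10; total 28.
{A, C}: #1→C 9, #2→C 3, #3→C 4, #4→A 2. Service 18; fixed 12; total 30.
{B, C, E}: service 13 + fixed 17 = 30
{A, B, C, D, E}: service 13 + fixed 29 = 42
No other subset beats 28.

Open B and C; minimum total cost 28.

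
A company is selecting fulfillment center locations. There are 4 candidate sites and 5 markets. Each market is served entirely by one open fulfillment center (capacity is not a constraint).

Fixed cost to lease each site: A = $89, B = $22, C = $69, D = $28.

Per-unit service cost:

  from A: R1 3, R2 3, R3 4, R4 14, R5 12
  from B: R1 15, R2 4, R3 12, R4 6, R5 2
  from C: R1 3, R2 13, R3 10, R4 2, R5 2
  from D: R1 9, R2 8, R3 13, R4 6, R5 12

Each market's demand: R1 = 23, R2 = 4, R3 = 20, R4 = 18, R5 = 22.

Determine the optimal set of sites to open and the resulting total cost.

For any fixed open set, each market goes to its cheapest open site; total = fixed + service.
{A, C}: R1→A 3·23=69, R2→A 3·4=12, R3→A 4·20=80, R4→C 2·18=36, R5→C 2·22=44. Service 241; fixed 158; total 399.
{A, B, C}: service 241 + fixed 180 = 421
{A, B}: service 313 + fixed 111 = 424
{A, B, C, D}: service 241 + fixed 208 = 449
No other subset beats 399.

Open A and C; minimum total cost 399.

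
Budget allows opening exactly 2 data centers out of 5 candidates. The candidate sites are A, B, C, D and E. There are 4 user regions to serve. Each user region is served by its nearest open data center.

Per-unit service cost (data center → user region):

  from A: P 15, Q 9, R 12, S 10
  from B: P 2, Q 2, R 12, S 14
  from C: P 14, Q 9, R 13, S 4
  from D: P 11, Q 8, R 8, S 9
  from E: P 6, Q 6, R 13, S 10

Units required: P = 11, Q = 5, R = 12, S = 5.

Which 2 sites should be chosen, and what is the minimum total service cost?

Choose B and D; total service cost 173.

With exactly 2 open, each user region uses its cheapest among the chosen.
{B, D}: P→B 2·11=22, Q→B 2·5=10, R→D 8·12=96, S→D 9·5=45. Service cost 173.
{B, C}: service cost 196
{A, B}: service cost 226
Among all 10 size-2 choices, {B, D} is lowest.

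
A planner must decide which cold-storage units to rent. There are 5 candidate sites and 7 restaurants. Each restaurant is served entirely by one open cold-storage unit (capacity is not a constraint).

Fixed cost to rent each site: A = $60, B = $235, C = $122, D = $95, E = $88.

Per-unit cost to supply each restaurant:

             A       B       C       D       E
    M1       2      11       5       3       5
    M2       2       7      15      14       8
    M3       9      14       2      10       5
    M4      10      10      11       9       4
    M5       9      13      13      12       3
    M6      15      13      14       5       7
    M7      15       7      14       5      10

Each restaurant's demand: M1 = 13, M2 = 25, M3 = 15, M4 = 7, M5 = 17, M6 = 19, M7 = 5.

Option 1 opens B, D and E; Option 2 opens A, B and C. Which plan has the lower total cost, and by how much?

Option 1 is cheaper by 122.

Option 1: {B, D, E}: M1→D 3·13=39, M2→B 7·25=175, M3→E 5·15=75, M4→E 4·7=28, M5→E 3·17=51, M6→D 5·19=95, M7→D 5·5=25. Service 488; fixed 418; total 906.
Option 2: {A, B, C}: M1→A 2·13=26, M2→A 2·25=50, M3→C 2·15=30, M4→A 10·7=70, M5→A 9·17=153, M6→B 13·19=247, M7→B 7·5=35. Service 611; fixed 417; total 1028.
Difference: |906 − 1028| = 122.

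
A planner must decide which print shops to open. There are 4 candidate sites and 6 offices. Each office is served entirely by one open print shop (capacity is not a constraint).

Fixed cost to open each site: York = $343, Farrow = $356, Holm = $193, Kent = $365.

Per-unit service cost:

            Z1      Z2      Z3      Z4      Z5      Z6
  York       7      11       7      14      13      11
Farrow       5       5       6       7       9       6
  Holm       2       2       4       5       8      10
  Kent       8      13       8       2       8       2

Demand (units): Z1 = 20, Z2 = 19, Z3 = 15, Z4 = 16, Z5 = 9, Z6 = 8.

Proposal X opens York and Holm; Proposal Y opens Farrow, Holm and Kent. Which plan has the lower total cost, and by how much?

Proposal X is cheaper by 266.

Proposal X: {York, Holm}: Z1→Holm 2·20=40, Z2→Holm 2·19=38, Z3→Holm 4·15=60, Z4→Holm 5·16=80, Z5→Holm 8·9=72, Z6→Holm 10·8=80. Service 370; fixed 536; total 906.
Proposal Y: {Farrow, Holm, Kent}: Z1→Holm 2·20=40, Z2→Holm 2·19=38, Z3→Holm 4·15=60, Z4→Kent 2·16=32, Z5→Holm 8·9=72, Z6→Kent 2·8=16. Service 258; fixed 914; total 1172.
Difference: |906 − 1172| = 266.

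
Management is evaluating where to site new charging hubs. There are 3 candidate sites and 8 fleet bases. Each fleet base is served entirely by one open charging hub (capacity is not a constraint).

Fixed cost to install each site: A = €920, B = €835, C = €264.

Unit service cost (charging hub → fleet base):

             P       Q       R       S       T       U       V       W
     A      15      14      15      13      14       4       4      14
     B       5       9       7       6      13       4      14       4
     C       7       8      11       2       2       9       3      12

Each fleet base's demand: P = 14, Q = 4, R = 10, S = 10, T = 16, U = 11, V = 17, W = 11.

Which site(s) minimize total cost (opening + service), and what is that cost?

Open C only; minimum total cost 838.

For any fixed open set, each fleet base goes to its cheapest open site; total = fixed + service.
{C}: P→C 7·14=98, Q→C 8·4=32, R→C 11·10=110, S→C 2·10=20, T→C 2·16=32, U→C 9·11=99, V→C 3·17=51, W→C 12·11=132. Service 574; fixed 264; total 838.
{B, C}: P→B 5·14=70, Q→C 8·4=32, R→B 7·10=70, S→C 2·10=20, T→C 2·16=32, U→B 4·11=44, V→C 3·17=51, W→B 4·11=44. Service 363; fixed 1099; total 1462.
{B}: P→B 5·14=70, Q→B 9·4=36, R→B 7·10=70, S→B 6·10=60, T→B 13·16=208, U→B 4·11=44, V→B 14·17=238, W→B 4·11=44. Service 770; fixed 835; total 1605.
{A, B, C}: service 363 + fixed 2019 = 2382
No other subset beats 838.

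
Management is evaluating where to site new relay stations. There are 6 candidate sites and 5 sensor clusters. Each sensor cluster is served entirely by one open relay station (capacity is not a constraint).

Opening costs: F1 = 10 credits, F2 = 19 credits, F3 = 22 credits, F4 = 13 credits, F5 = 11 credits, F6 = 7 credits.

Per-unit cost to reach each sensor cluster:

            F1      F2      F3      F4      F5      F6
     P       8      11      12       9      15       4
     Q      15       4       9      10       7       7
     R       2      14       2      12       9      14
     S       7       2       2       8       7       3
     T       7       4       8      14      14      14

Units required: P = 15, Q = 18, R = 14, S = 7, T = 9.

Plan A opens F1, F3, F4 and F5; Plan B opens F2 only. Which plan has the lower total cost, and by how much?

Plan A: {F1, F3, F4, F5}: P→F1 8·15=120, Q→F5 7·18=126, R→F1 2·14=28, S→F3 2·7=14, T→F1 7·9=63. Service 351; fixed 56; total 407.
Plan B: {F2}: P→F2 11·15=165, Q→F2 4·18=72, R→F2 14·14=196, S→F2 2·7=14, T→F2 4·9=36. Service 483; fixed 19; total 502.
Difference: |407 − 502| = 95.

Plan A is cheaper by 95.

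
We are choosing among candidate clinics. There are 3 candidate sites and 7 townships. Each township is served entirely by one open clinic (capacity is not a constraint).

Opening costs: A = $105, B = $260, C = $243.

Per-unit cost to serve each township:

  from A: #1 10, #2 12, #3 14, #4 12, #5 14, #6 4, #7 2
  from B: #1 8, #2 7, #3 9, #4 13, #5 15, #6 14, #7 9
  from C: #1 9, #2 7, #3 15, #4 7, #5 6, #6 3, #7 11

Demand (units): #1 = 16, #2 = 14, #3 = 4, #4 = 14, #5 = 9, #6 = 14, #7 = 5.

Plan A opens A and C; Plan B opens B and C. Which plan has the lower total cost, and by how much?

Plan A is cheaper by 154.

Plan A: {A, C}: #1→C 9·16=144, #2→C 7·14=98, #3→A 14·4=56, #4→C 7·14=98, #5→C 6·9=54, #6→C 3·14=42, #7→A 2·5=10. Service 502; fixed 348; total 850.
Plan B: {B, C}: #1→B 8·16=128, #2→B 7·14=98, #3→B 9·4=36, #4→C 7·14=98, #5→C 6·9=54, #6→C 3·14=42, #7→B 9·5=45. Service 501; fixed 503; total 1004.
Difference: |850 − 1004| = 154.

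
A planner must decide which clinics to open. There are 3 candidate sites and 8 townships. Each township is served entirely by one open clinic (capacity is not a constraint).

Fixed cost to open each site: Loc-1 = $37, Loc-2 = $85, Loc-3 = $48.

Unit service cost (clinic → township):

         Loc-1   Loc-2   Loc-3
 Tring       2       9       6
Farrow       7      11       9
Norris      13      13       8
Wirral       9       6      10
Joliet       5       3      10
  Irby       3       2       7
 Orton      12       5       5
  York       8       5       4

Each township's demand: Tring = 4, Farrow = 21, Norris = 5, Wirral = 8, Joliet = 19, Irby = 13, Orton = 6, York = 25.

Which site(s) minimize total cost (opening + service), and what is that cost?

Open Loc-1 and Loc-3; minimum total cost 616.

For any fixed open set, each township goes to its cheapest open site; total = fixed + service.
{Loc-1, Loc-3}: Tring→Loc-1 2·4=8, Farrow→Loc-1 7·21=147, Norris→Loc-3 8·5=40, Wirral→Loc-1 9·8=72, Joliet→Loc-1 5·19=95, Irby→Loc-1 3·13=39, Orton→Loc-3 5·6=30, York→Loc-3 4·25=100. Service 531; fixed 85; total 616.
{Loc-1, Loc-2, Loc-3}: Tring→Loc-1 2·4=8, Farrow→Loc-1 7·21=147, Norris→Loc-3 8·5=40, Wirral→Loc-2 6·8=48, Joliet→Loc-2 3·19=57, Irby→Loc-2 2·13=26, Orton→Loc-2 5·6=30, York→Loc-3 4·25=100. Service 456; fixed 170; total 626.
{Loc-1, Loc-2}: service 506 + fixed 122 = 628
{Loc-1}: service 698 + fixed 37 = 735
No other subset beats 616.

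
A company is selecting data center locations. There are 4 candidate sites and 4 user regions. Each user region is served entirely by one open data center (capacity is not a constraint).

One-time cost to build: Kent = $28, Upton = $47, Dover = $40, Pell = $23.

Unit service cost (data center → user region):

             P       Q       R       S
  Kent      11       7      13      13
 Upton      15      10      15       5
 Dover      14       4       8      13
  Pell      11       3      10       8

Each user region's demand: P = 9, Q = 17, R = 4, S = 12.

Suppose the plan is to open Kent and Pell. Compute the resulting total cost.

Each user region is assigned to its cheapest site among the open ones.
{Kent, Pell}: P→Kent 11·9=99, Q→Pell 3·17=51, R→Pell 10·4=40, S→Pell 8·12=96. Service 286; fixed 51; total 337.

Total cost: 337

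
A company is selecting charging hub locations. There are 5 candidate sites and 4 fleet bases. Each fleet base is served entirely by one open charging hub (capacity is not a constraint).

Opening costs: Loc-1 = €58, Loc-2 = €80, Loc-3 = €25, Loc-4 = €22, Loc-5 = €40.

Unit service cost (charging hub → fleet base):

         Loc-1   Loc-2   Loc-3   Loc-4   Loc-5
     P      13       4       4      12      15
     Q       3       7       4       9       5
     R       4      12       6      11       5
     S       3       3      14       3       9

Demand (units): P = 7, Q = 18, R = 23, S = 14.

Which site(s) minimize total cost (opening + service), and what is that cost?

For any fixed open set, each fleet base goes to its cheapest open site; total = fixed + service.
{Loc-1, Loc-3}: P→Loc-3 4·7=28, Q→Loc-1 3·18=54, R→Loc-1 4·23=92, S→Loc-1 3·14=42. Service 216; fixed 83; total 299.
{Loc-1, Loc-3, Loc-4}: service 216 + fixed 105 = 321
{Loc-3, Loc-4}: P→Loc-3 4·7=28, Q→Loc-3 4·18=72, R→Loc-3 6·23=138, S→Loc-4 3·14=42. Service 280; fixed 47; total 327.
{Loc-1, Loc-2, Loc-3, Loc-4, Loc-5}: service 216 + fixed 225 = 441
No other subset beats 299.

Open Loc-1 and Loc-3; minimum total cost 299.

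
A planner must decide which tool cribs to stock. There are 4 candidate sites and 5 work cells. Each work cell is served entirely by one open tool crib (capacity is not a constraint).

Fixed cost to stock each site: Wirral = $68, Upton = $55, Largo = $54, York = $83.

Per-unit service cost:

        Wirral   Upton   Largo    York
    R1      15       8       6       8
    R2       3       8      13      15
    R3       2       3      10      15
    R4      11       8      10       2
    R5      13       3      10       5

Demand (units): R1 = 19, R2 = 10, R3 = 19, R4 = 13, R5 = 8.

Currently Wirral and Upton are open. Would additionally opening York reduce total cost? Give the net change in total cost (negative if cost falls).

Current service cost with {Wirral, Upton}: 348.
Adding York: each work cell re-picks its cheapest; new service cost 270, saving 78.
Extra fixed cost: 83. Net change = 83 − 78 = 5.
(Totals: 471 → 476.)

No — net change +5 (cost rises by 5).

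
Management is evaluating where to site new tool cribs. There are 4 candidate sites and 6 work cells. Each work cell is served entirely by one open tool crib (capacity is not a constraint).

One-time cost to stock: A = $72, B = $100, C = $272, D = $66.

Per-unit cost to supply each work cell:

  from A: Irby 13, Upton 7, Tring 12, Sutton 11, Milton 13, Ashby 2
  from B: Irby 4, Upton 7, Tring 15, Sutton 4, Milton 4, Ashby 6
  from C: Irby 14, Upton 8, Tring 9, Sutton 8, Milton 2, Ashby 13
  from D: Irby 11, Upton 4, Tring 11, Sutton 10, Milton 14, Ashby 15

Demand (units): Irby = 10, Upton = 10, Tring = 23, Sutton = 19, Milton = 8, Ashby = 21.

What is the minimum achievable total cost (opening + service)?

Minimum total cost: 708

For any fixed open set, each work cell goes to its cheapest open site; total = fixed + service.
{A, B}: Irby→B 4·10=40, Upton→A 7·10=70, Tring→A 12·23=276, Sutton→B 4·19=76, Milton→B 4·8=32, Ashby→A 2·21=42. Service 536; fixed 172; total 708.
{A, B, D}: service 483 + fixed 238 = 721
{B, D}: service 567 + fixed 166 = 733
{A, B, C, D}: service 421 + fixed 510 = 931
(All 15 nonempty subsets were checked; A and B is lowest.)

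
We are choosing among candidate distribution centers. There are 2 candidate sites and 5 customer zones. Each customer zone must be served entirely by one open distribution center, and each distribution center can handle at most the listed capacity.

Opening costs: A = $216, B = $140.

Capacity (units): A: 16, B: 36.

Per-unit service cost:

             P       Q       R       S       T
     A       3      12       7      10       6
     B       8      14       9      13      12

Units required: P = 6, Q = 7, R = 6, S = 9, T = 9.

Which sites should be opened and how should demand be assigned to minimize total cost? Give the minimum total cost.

Minimum total cost: 697

Open {A, B}: P→A 3·6=18, Q→B 14·7=98, R→B 9·6=54, S→B 13·9=117, T→A 6·9=54.
Loads: A carries 15/16, B carries 22/36. Service 341; fixed 356; total 697.
Next best feasible plan costs 713.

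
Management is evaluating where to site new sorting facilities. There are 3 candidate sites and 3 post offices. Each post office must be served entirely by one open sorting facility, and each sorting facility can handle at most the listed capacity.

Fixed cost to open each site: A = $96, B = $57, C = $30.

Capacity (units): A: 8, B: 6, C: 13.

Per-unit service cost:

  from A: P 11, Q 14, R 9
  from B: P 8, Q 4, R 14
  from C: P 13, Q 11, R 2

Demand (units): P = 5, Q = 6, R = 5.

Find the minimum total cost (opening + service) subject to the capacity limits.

Open {B, C}: P→C 13·5=65, Q→B 4·6=24, R→C 2·5=10.
Loads: B carries 6/6, C carries 10/13. Service 99; fixed 87; total 186.
Next best feasible plan costs 203.

Minimum total cost: 186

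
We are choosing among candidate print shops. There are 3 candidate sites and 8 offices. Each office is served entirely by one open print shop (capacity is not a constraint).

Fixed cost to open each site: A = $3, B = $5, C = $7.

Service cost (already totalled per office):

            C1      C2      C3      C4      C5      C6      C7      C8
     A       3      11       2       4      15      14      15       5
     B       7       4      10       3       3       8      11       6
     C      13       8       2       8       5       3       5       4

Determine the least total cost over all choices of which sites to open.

Minimum total cost: 42

For any fixed open set, each office goes to its cheapest open site; total = fixed + service.
{A, B, C}: C1→A 3, C2→B 4, C3→A 2, C4→B 3, C5→B 3, C6→C 3, C7→C 5, C8→C 4. Service 27; fixed 15; total 42.
{B, C}: service 31 + fixed 12 = 43
{A, C}: service 34 + fixed 10 = 44
{A}: C1→A 3, C2→A 11, C3→A 2, C4→A 4, C5→A 15, C6→A 14, C7→A 15, C8→A 5. Service 69; fixed 3; total 72.
No other subset beats 42.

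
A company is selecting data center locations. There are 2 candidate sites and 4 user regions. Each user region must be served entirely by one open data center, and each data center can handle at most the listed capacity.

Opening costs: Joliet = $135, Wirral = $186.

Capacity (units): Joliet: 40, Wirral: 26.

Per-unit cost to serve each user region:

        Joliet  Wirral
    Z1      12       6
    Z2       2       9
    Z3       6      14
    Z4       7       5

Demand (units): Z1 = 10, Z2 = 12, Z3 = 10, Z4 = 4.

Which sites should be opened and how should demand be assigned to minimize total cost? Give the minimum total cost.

Minimum total cost: 367

Open {Joliet}: Z1→Joliet 12·10=120, Z2→Joliet 2·12=24, Z3→Joliet 6·10=60, Z4→Joliet 7·4=28.
Loads: Joliet carries 36/40. Service 232; fixed 135; total 367.
Next best feasible plan costs 485.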